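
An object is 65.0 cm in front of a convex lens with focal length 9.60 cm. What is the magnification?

m = -0.173

1/d_i = 1/f − 1/d_o = 1/(9.600) − 1/(65.0) = 0.08878, so d_i = 11.26 cm.
m = −d_i/d_o = −(11.26)/(65.0) = -0.173.
The image is real, inverted and reduced, on the far side of the lens.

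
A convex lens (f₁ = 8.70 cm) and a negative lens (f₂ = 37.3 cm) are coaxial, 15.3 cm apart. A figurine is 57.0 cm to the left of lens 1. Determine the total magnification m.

m = -0.159

Lens 1: 1/d_i1 = 1/(8.70) − 1/(57.0) = 0.09740, so d_i1 = 10.27 cm; m₁ = −d_i1/d_o1 = -0.1802.
d_o2 = 15.3 − (10.27) = 5.030 cm.
f₂ = −37.3 cm (diverging).
Lens 2: 1/d_i2 = 1/(-37.3) − 1/(5.030) = -0.2256, so d_i2 = -4.432 cm; m₂ = −d_i2/d_o2 = +0.8812.
m = m₁·m₂ = (-0.1802)(+0.8812) = -0.159.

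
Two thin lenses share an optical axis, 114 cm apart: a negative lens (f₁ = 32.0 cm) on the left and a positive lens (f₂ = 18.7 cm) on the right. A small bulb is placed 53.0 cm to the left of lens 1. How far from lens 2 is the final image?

21.7 cm

Lens 1 is diverging, so f₁ = −32.0 cm.
Lens 1: 1/d_i1 = 1/f₁ − 1/d_o1 = 1/(-32.0) − 1/(53.0) = -0.05012, so d_i1 = -19.95 cm.
The intermediate image is 19.95 cm to the left of lens 1 (virtual), which is 114 − (-19.95) = 133.9 cm to the left of lens 2, so d_o2 = +133.9 cm.
Lens 2: 1/d_i2 = 1/f₂ − 1/d_o2 = 1/(18.7) − 1/(133.9) = 0.04601, so d_i2 = 21.7 cm.
The final image is real, 21.7 cm to the right of lens 2 (overall magnification ≈ -0.061).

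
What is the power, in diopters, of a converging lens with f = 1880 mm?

f = 188 cm = 1.88 m.
P = 1/f = 1/(1.88 m) = +0.532 D.

P = +0.532 D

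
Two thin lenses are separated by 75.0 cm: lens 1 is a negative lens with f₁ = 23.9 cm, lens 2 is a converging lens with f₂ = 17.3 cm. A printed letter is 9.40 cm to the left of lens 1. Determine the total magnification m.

m = -0.193

f₁ = −23.9 cm (diverging).
Lens 1: 1/d_i1 = 1/(-23.9) − 1/(9.40) = -0.1482, so d_i1 = -6.747 cm; m₁ = −d_i1/d_o1 = +0.7178.
d_o2 = 75.0 − (-6.747) = 81.75 cm.
Lens 2: 1/d_i2 = 1/(17.3) − 1/(81.75) = 0.04557, so d_i2 = 21.94 cm; m₂ = −d_i2/d_o2 = -0.2684.
m = m₁·m₂ = (+0.7178)(-0.2684) = -0.193.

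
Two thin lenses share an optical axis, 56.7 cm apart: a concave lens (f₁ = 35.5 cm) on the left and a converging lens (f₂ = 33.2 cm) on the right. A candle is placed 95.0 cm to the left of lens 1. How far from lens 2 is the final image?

55.5 cm

Lens 1 is diverging, so f₁ = −35.5 cm.
Lens 1: 1/d_i1 = 1/f₁ − 1/d_o1 = 1/(-35.5) − 1/(95.0) = -0.03870, so d_i1 = -25.84 cm.
The intermediate image is 25.84 cm to the left of lens 1 (virtual), which is 56.7 − (-25.84) = 82.54 cm to the left of lens 2, so d_o2 = +82.54 cm.
Lens 2: 1/d_i2 = 1/f₂ − 1/d_o2 = 1/(33.2) − 1/(82.54) = 0.01801, so d_i2 = 55.5 cm.
The final image is real, 55.5 cm to the right of lens 2 (overall magnification ≈ -0.18).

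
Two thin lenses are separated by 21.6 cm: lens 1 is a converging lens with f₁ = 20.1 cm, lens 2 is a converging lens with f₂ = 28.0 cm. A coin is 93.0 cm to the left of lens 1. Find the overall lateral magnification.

Lens 1: 1/d_i1 = 1/(20.1) − 1/(93.0) = 0.03900, so d_i1 = 25.64 cm; m₁ = −d_i1/d_o1 = -0.2757.
d_o2 = 21.6 − (25.64) = -4.040 cm (virtual object).
Lens 2: 1/d_i2 = 1/(28.0) − 1/(-4.040) = 0.2832, so d_i2 = 3.531 cm; m₂ = −d_i2/d_o2 = +0.8739.
m = m₁·m₂ = (-0.2757)(+0.8739) = -0.241.

m = -0.241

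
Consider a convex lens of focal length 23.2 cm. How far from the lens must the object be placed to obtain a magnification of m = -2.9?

m = −d_i/d_o ⇒ d_i = −m·d_o.
1/f = 1/d_o + 1/d_i = 1/d_o − 1/(m·d_o) = (1 − 1/m)/d_o, so d_o = f(1 − 1/m) = (23.20)(1 − 1/(-2.9)) = 31.2 cm.

31.2 cm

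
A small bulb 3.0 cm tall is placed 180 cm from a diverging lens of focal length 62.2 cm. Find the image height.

For a diverging lens, f = -62.2 cm.
1/d_i = 1/f − 1/d_o = 1/(-62.20) − 1/(180) = -0.02163, so d_i = -46.23 cm.
m = −d_i/d_o = +0.2568.
|h_i| = |m|·h_o = 0.2568 × 3.0 = 0.770 cm. The image is virtual, upright and reduced, on the same side as the object.

0.770 cm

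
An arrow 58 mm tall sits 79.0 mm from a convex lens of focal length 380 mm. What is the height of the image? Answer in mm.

73.2 mm

1/d_i = 1/f − 1/d_o = 1/(380.0) − 1/(79.0) = -0.01003, so d_i = -99.73 mm.
m = −d_i/d_o = +1.262.
|h_i| = |m|·h_o = 1.262 × 58 = 73.2 mm. The image is virtual, upright and enlarged, on the same side as the object.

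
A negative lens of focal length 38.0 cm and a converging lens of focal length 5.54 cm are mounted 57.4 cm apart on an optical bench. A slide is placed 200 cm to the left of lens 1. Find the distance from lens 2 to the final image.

Lens 1 is diverging, so f₁ = −38.0 cm.
Lens 1: 1/d_i1 = 1/f₁ − 1/d_o1 = 1/(-38.0) − 1/(200) = -0.03132, so d_i1 = -31.93 cm.
The intermediate image is 31.93 cm to the left of lens 1 (virtual), which is 57.4 − (-31.93) = 89.33 cm to the left of lens 2, so d_o2 = +89.33 cm.
Lens 2: 1/d_i2 = 1/f₂ − 1/d_o2 = 1/(5.54) − 1/(89.33) = 0.1693, so d_i2 = 5.91 cm.
The final image is real, 5.91 cm to the right of lens 2 (overall magnification ≈ -0.011).

5.91 cm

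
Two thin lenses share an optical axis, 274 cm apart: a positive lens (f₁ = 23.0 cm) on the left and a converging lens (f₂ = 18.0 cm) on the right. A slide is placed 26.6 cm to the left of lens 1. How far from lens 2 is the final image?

21.8 cm

Lens 1: 1/d_i1 = 1/f₁ − 1/d_o1 = 1/(23.0) − 1/(26.6) = 0.005884, so d_i1 = 169.9 cm.
The intermediate image is 169.9 cm to the right of lens 1, which is 274 − (169.9) = 104.1 cm to the left of lens 2, so d_o2 = +104.1 cm.
Lens 2: 1/d_i2 = 1/f₂ − 1/d_o2 = 1/(18.0) − 1/(104.1) = 0.04595, so d_i2 = 21.8 cm.
The final image is real, 21.8 cm to the right of lens 2 (overall magnification ≈ 1.3).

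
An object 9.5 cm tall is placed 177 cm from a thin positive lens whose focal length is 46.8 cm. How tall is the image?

1/d_i = 1/f − 1/d_o = 1/(46.80) − 1/(177) = 0.01572, so d_i = 63.62 cm.
m = −d_i/d_o = -0.3594.
|h_i| = |m|·h_o = 0.3594 × 9.5 = 3.41 cm. The image is real, inverted and reduced, on the far side of the lens.

3.41 cm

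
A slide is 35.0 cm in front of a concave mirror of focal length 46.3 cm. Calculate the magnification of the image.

1/d_i = 1/f − 1/d_o = 1/(46.30) − 1/(35.0) = -0.006973, so d_i = -143.4 cm.
m = −d_i/d_o = −(-143.4)/(35.0) = +4.10.
The image is virtual, upright and enlarged, behind the mirror.

m = +4.10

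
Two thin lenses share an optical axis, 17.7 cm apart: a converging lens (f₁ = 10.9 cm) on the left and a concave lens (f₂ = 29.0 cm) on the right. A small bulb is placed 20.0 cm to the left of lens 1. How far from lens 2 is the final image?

7.98 cm

Lens 1: 1/d_i1 = 1/f₁ − 1/d_o1 = 1/(10.9) − 1/(20.0) = 0.04174, so d_i1 = 23.96 cm.
The intermediate image is 23.96 cm to the right of lens 1, which lies 6.260 cm to the right of lens 2 — a virtual object — so d_o2 = −6.260 cm.
Lens 2 is diverging, so f₂ = −29.0 cm.
Lens 2: 1/d_i2 = 1/f₂ − 1/d_o2 = 1/(-29.0) − 1/(-6.260) = 0.1253, so d_i2 = 7.98 cm.
The final image is real, 7.98 cm to the right of lens 2 (overall magnification ≈ -1.5).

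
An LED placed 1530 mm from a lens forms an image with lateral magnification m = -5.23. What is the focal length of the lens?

m = −d_i/d_o ⇒ d_i = −m·d_o = −(-5.23)·(1530) = 8002 mm.
1/f = 1/d_o + 1/d_i = 1/(1530) + 1/(8002) = 0.0007786, so f = 1280 mm.
Since f is positive, the lens is converging.

f = 1280 mm (converging)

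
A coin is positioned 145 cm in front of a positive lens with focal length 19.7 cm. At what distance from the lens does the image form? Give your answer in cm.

22.8 cm

Thin-lens equation: 1/d_i = 1/f − 1/d_o = 1/(19.70) − 1/(145) = 0.05076 − 0.006897 = 0.04386, so d_i = 22.8 cm.
The image is real, inverted and reduced, on the far side of the lens.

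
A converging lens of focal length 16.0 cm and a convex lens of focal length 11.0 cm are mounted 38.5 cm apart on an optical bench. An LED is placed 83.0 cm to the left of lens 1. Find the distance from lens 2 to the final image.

26.8 cm

Lens 1: 1/d_i1 = 1/f₁ − 1/d_o1 = 1/(16.0) − 1/(83.0) = 0.05045, so d_i1 = 19.82 cm.
The intermediate image is 19.82 cm to the right of lens 1, which is 38.5 − (19.82) = 18.68 cm to the left of lens 2, so d_o2 = +18.68 cm.
Lens 2: 1/d_i2 = 1/f₂ − 1/d_o2 = 1/(11.0) − 1/(18.68) = 0.03738, so d_i2 = 26.8 cm.
The final image is real, 26.8 cm to the right of lens 2 (overall magnification ≈ 0.34).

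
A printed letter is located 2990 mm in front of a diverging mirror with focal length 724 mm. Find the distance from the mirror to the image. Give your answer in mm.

For a diverging mirror, f = -724 mm.
Mirror equation: 1/q = 1/f − 1/p = 1/(-724.0) − 1/(2990) = -0.001381 − 0.0003344 = -0.001716, so q = -583 mm.
The image is virtual, upright and reduced, behind the mirror.

583 mm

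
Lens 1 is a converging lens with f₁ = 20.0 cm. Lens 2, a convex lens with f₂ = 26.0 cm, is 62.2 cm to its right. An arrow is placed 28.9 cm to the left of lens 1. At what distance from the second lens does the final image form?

2.48 cm

Lens 1: 1/d_i1 = 1/f₁ − 1/d_o1 = 1/(20.0) − 1/(28.9) = 0.01540, so d_i1 = 64.94 cm.
The intermediate image is 64.94 cm to the right of lens 1, which lies 2.740 cm to the right of lens 2 — a virtual object — so d_o2 = −2.740 cm.
Lens 2: 1/d_i2 = 1/f₂ − 1/d_o2 = 1/(26.0) − 1/(-2.740) = 0.4034, so d_i2 = 2.48 cm.
The final image is real, 2.48 cm to the right of lens 2 (overall magnification ≈ -2.0).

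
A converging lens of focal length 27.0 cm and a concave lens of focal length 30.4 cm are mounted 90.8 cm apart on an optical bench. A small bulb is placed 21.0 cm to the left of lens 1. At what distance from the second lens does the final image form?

26.1 cm

Lens 1: 1/d_i1 = 1/f₁ − 1/d_o1 = 1/(27.0) − 1/(21.0) = -0.01058, so d_i1 = -94.50 cm.
The intermediate image is 94.50 cm to the left of lens 1 (virtual), which is 90.8 − (-94.50) = 185.3 cm to the left of lens 2, so d_o2 = +185.3 cm.
Lens 2 is diverging, so f₂ = −30.4 cm.
Lens 2: 1/d_i2 = 1/f₂ − 1/d_o2 = 1/(-30.4) − 1/(185.3) = -0.03829, so d_i2 = -26.1 cm.
The final image is virtual, 26.1 cm to the left of lens 2 (overall magnification ≈ 0.63).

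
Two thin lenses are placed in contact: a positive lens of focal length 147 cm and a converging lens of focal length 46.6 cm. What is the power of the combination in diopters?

P = +2.83 D

P₁ = 1/f₁ = 1/(1.47 m) = +0.6803 D; P₂ = 1/f₂ = 1/(0.466 m) = +2.146 D.
For thin lenses in contact, P = P₁ + P₂ = (+0.6803) + (+2.146) = +2.83 D.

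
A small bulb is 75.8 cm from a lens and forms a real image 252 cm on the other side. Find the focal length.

Real image ⇒ d_i = +252 cm.
1/f = 1/d_o + 1/d_i = 1/(75.8) + 1/(252) = 0.01716, so f = 58.3 cm.
Since f is positive, the lens is converging.

f = 58.3 cm (converging)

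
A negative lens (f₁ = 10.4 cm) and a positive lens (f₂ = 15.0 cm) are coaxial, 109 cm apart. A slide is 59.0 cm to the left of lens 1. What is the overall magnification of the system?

m = -0.0219

f₁ = −10.4 cm (diverging).
Lens 1: 1/d_i1 = 1/(-10.4) − 1/(59.0) = -0.1131, so d_i1 = -8.841 cm; m₁ = −d_i1/d_o1 = +0.1498.
d_o2 = 109 − (-8.841) = 117.8 cm.
Lens 2: 1/d_i2 = 1/(15.0) − 1/(117.8) = 0.05818, so d_i2 = 17.19 cm; m₂ = −d_i2/d_o2 = -0.1459.
m = m₁·m₂ = (+0.1498)(-0.1459) = -0.0219.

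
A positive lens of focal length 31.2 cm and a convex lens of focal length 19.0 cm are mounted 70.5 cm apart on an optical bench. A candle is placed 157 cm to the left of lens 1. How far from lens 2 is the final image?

Lens 1: 1/d_i1 = 1/f₁ − 1/d_o1 = 1/(31.2) − 1/(157) = 0.02568, so d_i1 = 38.94 cm.
The intermediate image is 38.94 cm to the right of lens 1, which is 70.5 − (38.94) = 31.56 cm to the left of lens 2, so d_o2 = +31.56 cm.
Lens 2: 1/d_i2 = 1/f₂ − 1/d_o2 = 1/(19.0) − 1/(31.56) = 0.02095, so d_i2 = 47.7 cm.
The final image is real, 47.7 cm to the right of lens 2 (overall magnification ≈ 0.38).

47.7 cm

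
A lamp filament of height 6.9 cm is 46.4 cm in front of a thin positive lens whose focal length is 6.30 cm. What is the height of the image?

1/d_i = 1/f − 1/d_o = 1/(6.300) − 1/(46.4) = 0.1372, so d_i = 7.290 cm.
m = −d_i/d_o = -0.1571.
|h_i| = |m|·h_o = 0.1571 × 6.9 = 1.08 cm. The image is real, inverted and reduced, on the far side of the lens.

1.08 cm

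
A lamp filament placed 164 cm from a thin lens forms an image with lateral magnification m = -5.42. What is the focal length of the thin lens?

m = −d_i/d_o ⇒ d_i = −m·d_o = −(-5.42)·(164) = 888.9 cm.
1/f = 1/d_o + 1/d_i = 1/(164) + 1/(888.9) = 0.007223, so f = 138 cm.
Since f is positive, the thin lens is converging.

f = 138 cm (converging)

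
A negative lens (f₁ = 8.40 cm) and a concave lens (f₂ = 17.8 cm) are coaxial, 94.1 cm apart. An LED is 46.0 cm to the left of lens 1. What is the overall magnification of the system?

f₁ = −8.40 cm (diverging).
Lens 1: 1/d_i1 = 1/(-8.40) − 1/(46.0) = -0.1408, so d_i1 = -7.103 cm; m₁ = −d_i1/d_o1 = +0.1544.
d_o2 = 94.1 − (-7.103) = 101.2 cm.
f₂ = −17.8 cm (diverging).
Lens 2: 1/d_i2 = 1/(-17.8) − 1/(101.2) = -0.06606, so d_i2 = -15.14 cm; m₂ = −d_i2/d_o2 = +0.1496.
m = m₁·m₂ = (+0.1544)(+0.1496) = +0.0231.

m = +0.0231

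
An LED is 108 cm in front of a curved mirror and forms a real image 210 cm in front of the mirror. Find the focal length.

Real image ⇒ d_i = +210 cm.
1/f = 1/d_o + 1/d_i = 1/(108) + 1/(210) = 0.01402, so f = 71.3 cm.
Since f is positive, the curved mirror is concave.

f = 71.3 cm (concave)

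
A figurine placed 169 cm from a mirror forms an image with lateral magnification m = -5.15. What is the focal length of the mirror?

m = −d_i/d_o ⇒ d_i = −m·d_o = −(-5.15)·(169) = 870.4 cm.
1/f = 1/d_o + 1/d_i = 1/(169) + 1/(870.4) = 0.007066, so f = 142 cm.
Since f is positive, the mirror is concave.

f = 142 cm (concave)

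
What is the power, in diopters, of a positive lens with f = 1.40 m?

P = 1/f = 1/(1.40 m) = +0.714 D.

P = +0.714 D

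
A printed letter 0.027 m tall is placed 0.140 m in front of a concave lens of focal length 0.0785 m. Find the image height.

0.00970 m

For a concave lens, f = -0.0785 m.
1/d_i = 1/f − 1/d_o = 1/(-0.07850) − 1/(0.140) = -19.88, so d_i = -0.05030 m.
m = −d_i/d_o = +0.3593.
|h_i| = |m|·h_o = 0.3593 × 0.027 = 0.00970 m. The image is virtual, upright and reduced, on the same side as the object.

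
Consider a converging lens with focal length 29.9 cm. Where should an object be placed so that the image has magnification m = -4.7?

m = −d_i/d_o ⇒ d_i = −m·d_o.
1/f = 1/d_o + 1/d_i = 1/d_o − 1/(m·d_o) = (1 − 1/m)/d_o, so d_o = f(1 − 1/m) = (29.90)(1 − 1/(-4.7)) = 36.3 cm.

36.3 cm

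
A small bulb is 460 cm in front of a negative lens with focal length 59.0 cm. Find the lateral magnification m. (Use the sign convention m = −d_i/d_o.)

m = +0.114

For a negative lens, f = -59.0 cm.
1/d_i = 1/f − 1/d_o = 1/(-59.00) − 1/(460) = -0.01912, so d_i = -52.29 cm.
m = −d_i/d_o = −(-52.29)/(460) = +0.114.
The image is virtual, upright and reduced, on the same side as the object.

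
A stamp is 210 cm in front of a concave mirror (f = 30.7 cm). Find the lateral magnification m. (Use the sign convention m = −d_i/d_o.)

m = -0.171

1/d_i = 1/f − 1/d_o = 1/(30.70) − 1/(210) = 0.02781, so d_i = 35.96 cm.
m = −d_i/d_o = −(35.96)/(210) = -0.171.
The image is real, inverted and reduced, in front of the mirror.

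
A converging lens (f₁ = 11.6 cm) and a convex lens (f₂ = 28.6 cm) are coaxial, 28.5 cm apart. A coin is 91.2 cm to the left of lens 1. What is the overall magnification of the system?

Lens 1: 1/d_i1 = 1/(11.6) − 1/(91.2) = 0.07524, so d_i1 = 13.29 cm; m₁ = −d_i1/d_o1 = -0.1457.
d_o2 = 28.5 − (13.29) = 15.21 cm.
Lens 2: 1/d_i2 = 1/(28.6) − 1/(15.21) = -0.03078, so d_i2 = -32.49 cm; m₂ = −d_i2/d_o2 = +2.136.
m = m₁·m₂ = (-0.1457)(+2.136) = -0.311.

m = -0.311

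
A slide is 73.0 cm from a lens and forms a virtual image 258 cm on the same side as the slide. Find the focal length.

f = 102 cm (converging)

Virtual image ⇒ d_i = −258 cm.
1/f = 1/d_o + 1/d_i = 1/(73.0) + 1/(-258) = 0.009823, so f = 102 cm.
Since f is positive, the lens is converging.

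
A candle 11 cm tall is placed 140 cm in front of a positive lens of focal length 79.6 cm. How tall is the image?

14.5 cm

1/d_i = 1/f − 1/d_o = 1/(79.60) − 1/(140) = 0.005420, so d_i = 184.5 cm.
m = −d_i/d_o = -1.318.
|h_i| = |m|·h_o = 1.318 × 11 = 14.5 cm. The image is real, inverted and enlarged, on the far side of the lens.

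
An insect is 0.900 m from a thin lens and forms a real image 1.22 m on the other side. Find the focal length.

f = 0.518 m (converging)

Real image ⇒ d_i = +1.22 m.
1/f = 1/d_o + 1/d_i = 1/(0.900) + 1/(1.22) = 1.931, so f = 0.518 m.
Since f is positive, the thin lens is converging.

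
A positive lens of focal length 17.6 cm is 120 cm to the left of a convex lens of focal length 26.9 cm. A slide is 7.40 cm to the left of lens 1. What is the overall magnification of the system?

Lens 1: 1/d_i1 = 1/(17.6) − 1/(7.40) = -0.07832, so d_i1 = -12.77 cm; m₁ = −d_i1/d_o1 = +1.726.
d_o2 = 120 − (-12.77) = 132.8 cm.
Lens 2: 1/d_i2 = 1/(26.9) − 1/(132.8) = 0.02964, so d_i2 = 33.73 cm; m₂ = −d_i2/d_o2 = -0.2540.
m = m₁·m₂ = (+1.726)(-0.2540) = -0.438.

m = -0.438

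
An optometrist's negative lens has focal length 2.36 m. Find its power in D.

For a negative lens, f = −2.36 m.
P = 1/f = 1/(-2.36 m) = -0.424 D.

P = -0.424 D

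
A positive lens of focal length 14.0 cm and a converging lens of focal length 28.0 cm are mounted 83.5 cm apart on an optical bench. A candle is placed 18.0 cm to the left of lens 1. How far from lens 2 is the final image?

Lens 1: 1/d_i1 = 1/f₁ − 1/d_o1 = 1/(14.0) − 1/(18.0) = 0.01587, so d_i1 = 63.00 cm.
The intermediate image is 63.00 cm to the right of lens 1, which is 83.5 − (63.00) = 20.50 cm to the left of lens 2, so d_o2 = +20.50 cm.
Lens 2: 1/d_i2 = 1/f₂ − 1/d_o2 = 1/(28.0) − 1/(20.50) = -0.01307, so d_i2 = -76.5 cm.
The final image is virtual, 76.5 cm to the left of lens 2 (overall magnification ≈ -13).

76.5 cm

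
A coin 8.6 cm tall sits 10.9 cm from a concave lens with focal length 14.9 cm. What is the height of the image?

4.97 cm

For a concave lens, f = -14.9 cm.
1/d_i = 1/f − 1/d_o = 1/(-14.90) − 1/(10.9) = -0.1589, so d_i = -6.295 cm.
m = −d_i/d_o = +0.5775.
|h_i| = |m|·h_o = 0.5775 × 8.6 = 4.97 cm. The image is virtual, upright and reduced, on the same side as the object.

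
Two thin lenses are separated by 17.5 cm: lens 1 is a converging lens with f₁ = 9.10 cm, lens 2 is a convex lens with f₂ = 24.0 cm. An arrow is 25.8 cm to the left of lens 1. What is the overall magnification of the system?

m = -0.636

Lens 1: 1/d_i1 = 1/(9.10) − 1/(25.8) = 0.07113, so d_i1 = 14.06 cm; m₁ = −d_i1/d_o1 = -0.5450.
d_o2 = 17.5 − (14.06) = 3.440 cm.
Lens 2: 1/d_i2 = 1/(24.0) − 1/(3.440) = -0.2490, so d_i2 = -4.016 cm; m₂ = −d_i2/d_o2 = +1.167.
m = m₁·m₂ = (-0.5450)(+1.167) = -0.636.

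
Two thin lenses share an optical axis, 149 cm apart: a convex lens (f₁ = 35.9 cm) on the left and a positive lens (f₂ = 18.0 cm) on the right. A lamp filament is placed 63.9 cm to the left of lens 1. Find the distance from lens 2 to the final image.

Lens 1: 1/d_i1 = 1/f₁ − 1/d_o1 = 1/(35.9) − 1/(63.9) = 0.01221, so d_i1 = 81.93 cm.
The intermediate image is 81.93 cm to the right of lens 1, which is 149 − (81.93) = 67.07 cm to the left of lens 2, so d_o2 = +67.07 cm.
Lens 2: 1/d_i2 = 1/f₂ − 1/d_o2 = 1/(18.0) − 1/(67.07) = 0.04065, so d_i2 = 24.6 cm.
The final image is real, 24.6 cm to the right of lens 2 (overall magnification ≈ 0.47).

24.6 cm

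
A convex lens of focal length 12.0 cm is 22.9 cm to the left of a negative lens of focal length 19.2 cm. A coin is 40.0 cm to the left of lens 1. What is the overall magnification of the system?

m = -0.330

Lens 1: 1/d_i1 = 1/(12.0) − 1/(40.0) = 0.05833, so d_i1 = 17.14 cm; m₁ = −d_i1/d_o1 = -0.4285.
d_o2 = 22.9 − (17.14) = 5.760 cm.
f₂ = −19.2 cm (diverging).
Lens 2: 1/d_i2 = 1/(-19.2) − 1/(5.760) = -0.2257, so d_i2 = -4.431 cm; m₂ = −d_i2/d_o2 = +0.7692.
m = m₁·m₂ = (-0.4285)(+0.7692) = -0.330.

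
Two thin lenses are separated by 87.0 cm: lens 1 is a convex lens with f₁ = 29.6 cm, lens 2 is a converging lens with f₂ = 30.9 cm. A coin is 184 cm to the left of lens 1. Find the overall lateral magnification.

Lens 1: 1/d_i1 = 1/(29.6) − 1/(184) = 0.02835, so d_i1 = 35.27 cm; m₁ = −d_i1/d_o1 = -0.1917.
d_o2 = 87.0 − (35.27) = 51.73 cm.
Lens 2: 1/d_i2 = 1/(30.9) − 1/(51.73) = 0.01303, so d_i2 = 76.74 cm; m₂ = −d_i2/d_o2 = -1.483.
m = m₁·m₂ = (-0.1917)(-1.483) = +0.284.

m = +0.284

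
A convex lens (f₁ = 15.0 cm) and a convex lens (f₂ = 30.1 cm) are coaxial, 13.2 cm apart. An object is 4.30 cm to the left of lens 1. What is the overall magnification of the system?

Lens 1: 1/d_i1 = 1/(15.0) − 1/(4.30) = -0.1659, so d_i1 = -6.028 cm; m₁ = −d_i1/d_o1 = +1.402.
d_o2 = 13.2 − (-6.028) = 19.23 cm.
Lens 2: 1/d_i2 = 1/(30.1) − 1/(19.23) = -0.01878, so d_i2 = -53.25 cm; m₂ = −d_i2/d_o2 = +2.769.
m = m₁·m₂ = (+1.402)(+2.769) = +3.88.

m = +3.88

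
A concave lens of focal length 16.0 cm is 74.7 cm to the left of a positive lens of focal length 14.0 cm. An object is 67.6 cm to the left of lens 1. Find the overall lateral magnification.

f₁ = −16.0 cm (diverging).
Lens 1: 1/d_i1 = 1/(-16.0) − 1/(67.6) = -0.07729, so d_i1 = -12.94 cm; m₁ = −d_i1/d_o1 = +0.1914.
d_o2 = 74.7 − (-12.94) = 87.64 cm.
Lens 2: 1/d_i2 = 1/(14.0) − 1/(87.64) = 0.06002, so d_i2 = 16.66 cm; m₂ = −d_i2/d_o2 = -0.1901.
m = m₁·m₂ = (+0.1914)(-0.1901) = -0.0364.

m = -0.0364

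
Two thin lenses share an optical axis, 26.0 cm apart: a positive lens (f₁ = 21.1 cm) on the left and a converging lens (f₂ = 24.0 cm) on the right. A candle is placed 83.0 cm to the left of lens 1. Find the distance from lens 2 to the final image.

2.09 cm

Lens 1: 1/d_i1 = 1/f₁ − 1/d_o1 = 1/(21.1) − 1/(83.0) = 0.03535, so d_i1 = 28.29 cm.
The intermediate image is 28.29 cm to the right of lens 1, which lies 2.290 cm to the right of lens 2 — a virtual object — so d_o2 = −2.290 cm.
Lens 2: 1/d_i2 = 1/f₂ − 1/d_o2 = 1/(24.0) − 1/(-2.290) = 0.4783, so d_i2 = 2.09 cm.
The final image is real, 2.09 cm to the right of lens 2 (overall magnification ≈ -0.31).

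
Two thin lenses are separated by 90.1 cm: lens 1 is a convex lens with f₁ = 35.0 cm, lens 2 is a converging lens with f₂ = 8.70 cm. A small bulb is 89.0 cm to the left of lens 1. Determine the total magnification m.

Lens 1: 1/d_i1 = 1/(35.0) − 1/(89.0) = 0.01734, so d_i1 = 57.69 cm; m₁ = −d_i1/d_o1 = -0.6482.
d_o2 = 90.1 − (57.69) = 32.41 cm.
Lens 2: 1/d_i2 = 1/(8.70) − 1/(32.41) = 0.08409, so d_i2 = 11.89 cm; m₂ = −d_i2/d_o2 = -0.3669.
m = m₁·m₂ = (-0.6482)(-0.3669) = +0.238.

m = +0.238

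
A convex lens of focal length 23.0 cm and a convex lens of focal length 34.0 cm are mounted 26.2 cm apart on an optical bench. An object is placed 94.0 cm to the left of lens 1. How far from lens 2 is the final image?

Lens 1: 1/d_i1 = 1/f₁ − 1/d_o1 = 1/(23.0) − 1/(94.0) = 0.03284, so d_i1 = 30.45 cm.
The intermediate image is 30.45 cm to the right of lens 1, which lies 4.250 cm to the right of lens 2 — a virtual object — so d_o2 = −4.250 cm.
Lens 2: 1/d_i2 = 1/f₂ − 1/d_o2 = 1/(34.0) − 1/(-4.250) = 0.2647, so d_i2 = 3.78 cm.
The final image is real, 3.78 cm to the right of lens 2 (overall magnification ≈ -0.29).

3.78 cm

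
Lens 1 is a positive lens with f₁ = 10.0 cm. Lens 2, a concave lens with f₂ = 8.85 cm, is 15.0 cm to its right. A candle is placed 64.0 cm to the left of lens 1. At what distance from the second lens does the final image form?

Lens 1: 1/d_i1 = 1/f₁ − 1/d_o1 = 1/(10.0) − 1/(64.0) = 0.08438, so d_i1 = 11.85 cm.
The intermediate image is 11.85 cm to the right of lens 1, which is 15.0 − (11.85) = 3.150 cm to the left of lens 2, so d_o2 = +3.150 cm.
Lens 2 is diverging, so f₂ = −8.85 cm.
Lens 2: 1/d_i2 = 1/f₂ − 1/d_o2 = 1/(-8.85) − 1/(3.150) = -0.4305, so d_i2 = -2.32 cm.
The final image is virtual, 2.32 cm to the left of lens 2 (overall magnification ≈ -0.14).

2.32 cm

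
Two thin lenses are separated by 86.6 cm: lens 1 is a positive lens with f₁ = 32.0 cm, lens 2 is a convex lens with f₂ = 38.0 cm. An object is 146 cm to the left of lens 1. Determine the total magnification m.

Lens 1: 1/d_i1 = 1/(32.0) − 1/(146) = 0.02440, so d_i1 = 40.98 cm; m₁ = −d_i1/d_o1 = -0.2807.
d_o2 = 86.6 − (40.98) = 45.62 cm.
Lens 2: 1/d_i2 = 1/(38.0) − 1/(45.62) = 0.004396, so d_i2 = 227.5 cm; m₂ = −d_i2/d_o2 = -4.987.
m = m₁·m₂ = (-0.2807)(-4.987) = +1.40.

m = +1.40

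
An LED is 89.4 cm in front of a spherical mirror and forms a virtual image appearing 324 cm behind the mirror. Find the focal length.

Virtual image ⇒ d_i = −324 cm.
1/f = 1/d_o + 1/d_i = 1/(89.4) + 1/(-324) = 0.008099, so f = 123 cm.
Since f is positive, the spherical mirror is concave.

f = 123 cm (concave)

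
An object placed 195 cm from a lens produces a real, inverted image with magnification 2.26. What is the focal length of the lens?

m = −d_i/d_o ⇒ d_i = −m·d_o = −(-2.26)·(195) = 440.7 cm.
1/f = 1/d_o + 1/d_i = 1/(195) + 1/(440.7) = 0.007397, so f = 135 cm.
Since f is positive, the lens is converging.

f = 135 cm (converging)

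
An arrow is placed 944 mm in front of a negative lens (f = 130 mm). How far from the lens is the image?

For a negative lens, f = -130 mm.
Thin-lens equation: 1/v = 1/f − 1/u = 1/(-130.0) − 1/(944) = -0.007692 − 0.001059 = -0.008752, so v = -114 mm.
The image is virtual, upright and reduced, on the same side as the object.

114 mm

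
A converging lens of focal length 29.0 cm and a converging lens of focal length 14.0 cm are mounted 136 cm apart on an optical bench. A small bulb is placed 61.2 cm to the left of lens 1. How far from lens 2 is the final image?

Lens 1: 1/d_i1 = 1/f₁ − 1/d_o1 = 1/(29.0) − 1/(61.2) = 0.01814, so d_i1 = 55.12 cm.
The intermediate image is 55.12 cm to the right of lens 1, which is 136 − (55.12) = 80.88 cm to the left of lens 2, so d_o2 = +80.88 cm.
Lens 2: 1/d_i2 = 1/f₂ − 1/d_o2 = 1/(14.0) − 1/(80.88) = 0.05906, so d_i2 = 16.9 cm.
The final image is real, 16.9 cm to the right of lens 2 (overall magnification ≈ 0.19).

16.9 cm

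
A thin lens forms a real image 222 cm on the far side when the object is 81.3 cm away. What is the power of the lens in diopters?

P = +1.68 D

d_i = +222 cm.
1/f = 1/d_o + 1/d_i = 1/(81.3) + 1/(222) = 0.01680 cm⁻¹.
f = 59.51 cm = 0.5951 m, so P = 1/f = +1.68 D.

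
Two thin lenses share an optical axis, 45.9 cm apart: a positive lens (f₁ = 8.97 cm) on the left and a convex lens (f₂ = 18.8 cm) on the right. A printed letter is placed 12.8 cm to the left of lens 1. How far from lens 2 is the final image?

Lens 1: 1/d_i1 = 1/f₁ − 1/d_o1 = 1/(8.97) − 1/(12.8) = 0.03336, so d_i1 = 29.98 cm.
The intermediate image is 29.98 cm to the right of lens 1, which is 45.9 − (29.98) = 15.92 cm to the left of lens 2, so d_o2 = +15.92 cm.
Lens 2: 1/d_i2 = 1/f₂ − 1/d_o2 = 1/(18.8) − 1/(15.92) = -0.009623, so d_i2 = -104 cm.
The final image is virtual, 104 cm to the left of lens 2 (overall magnification ≈ -15).

104 cm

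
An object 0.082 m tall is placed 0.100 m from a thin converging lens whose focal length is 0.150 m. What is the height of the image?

1/d_i = 1/f − 1/d_o = 1/(0.1500) − 1/(0.100) = -3.333, so d_i = -0.3000 m.
m = −d_i/d_o = +3.000.
|h_i| = |m|·h_o = 3.000 × 0.082 = 0.246 m. The image is virtual, upright and enlarged, on the same side as the object.

0.246 m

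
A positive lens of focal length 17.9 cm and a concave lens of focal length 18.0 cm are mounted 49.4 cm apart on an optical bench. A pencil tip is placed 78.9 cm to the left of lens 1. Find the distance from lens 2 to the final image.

Lens 1: 1/d_i1 = 1/f₁ − 1/d_o1 = 1/(17.9) − 1/(78.9) = 0.04319, so d_i1 = 23.15 cm.
The intermediate image is 23.15 cm to the right of lens 1, which is 49.4 − (23.15) = 26.25 cm to the left of lens 2, so d_o2 = +26.25 cm.
Lens 2 is diverging, so f₂ = −18.0 cm.
Lens 2: 1/d_i2 = 1/f₂ − 1/d_o2 = 1/(-18.0) − 1/(26.25) = -0.09365, so d_i2 = -10.7 cm.
The final image is virtual, 10.7 cm to the left of lens 2 (overall magnification ≈ -0.12).

10.7 cm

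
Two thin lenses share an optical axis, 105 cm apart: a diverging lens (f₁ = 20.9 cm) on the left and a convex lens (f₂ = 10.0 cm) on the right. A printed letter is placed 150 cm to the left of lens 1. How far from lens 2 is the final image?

10.9 cm

Lens 1 is diverging, so f₁ = −20.9 cm.
Lens 1: 1/d_i1 = 1/f₁ − 1/d_o1 = 1/(-20.9) − 1/(150) = -0.05451, so d_i1 = -18.34 cm.
The intermediate image is 18.34 cm to the left of lens 1 (virtual), which is 105 − (-18.34) = 123.3 cm to the left of lens 2, so d_o2 = +123.3 cm.
Lens 2: 1/d_i2 = 1/f₂ − 1/d_o2 = 1/(10.0) − 1/(123.3) = 0.09189, so d_i2 = 10.9 cm.
The final image is real, 10.9 cm to the right of lens 2 (overall magnification ≈ -0.011).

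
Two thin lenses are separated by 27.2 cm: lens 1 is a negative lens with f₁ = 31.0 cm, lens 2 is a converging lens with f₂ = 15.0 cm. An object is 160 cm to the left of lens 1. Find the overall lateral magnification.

f₁ = −31.0 cm (diverging).
Lens 1: 1/d_i1 = 1/(-31.0) − 1/(160) = -0.03851, so d_i1 = -25.97 cm; m₁ = −d_i1/d_o1 = +0.1623.
d_o2 = 27.2 − (-25.97) = 53.17 cm.
Lens 2: 1/d_i2 = 1/(15.0) − 1/(53.17) = 0.04786, so d_i2 = 20.89 cm; m₂ = −d_i2/d_o2 = -0.3930.
m = m₁·m₂ = (+0.1623)(-0.3930) = -0.0638.

m = -0.0638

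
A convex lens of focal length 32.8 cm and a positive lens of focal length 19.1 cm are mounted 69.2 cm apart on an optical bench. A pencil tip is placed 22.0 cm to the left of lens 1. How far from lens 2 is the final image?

Lens 1: 1/d_i1 = 1/f₁ − 1/d_o1 = 1/(32.8) − 1/(22.0) = -0.01497, so d_i1 = -66.81 cm.
The intermediate image is 66.81 cm to the left of lens 1 (virtual), which is 69.2 − (-66.81) = 136.0 cm to the left of lens 2, so d_o2 = +136.0 cm.
Lens 2: 1/d_i2 = 1/f₂ − 1/d_o2 = 1/(19.1) − 1/(136.0) = 0.04500, so d_i2 = 22.2 cm.
The final image is real, 22.2 cm to the right of lens 2 (overall magnification ≈ -0.50).

22.2 cm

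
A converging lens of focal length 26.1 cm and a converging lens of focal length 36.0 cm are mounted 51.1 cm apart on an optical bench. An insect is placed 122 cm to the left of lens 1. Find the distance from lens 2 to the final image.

35.6 cm

Lens 1: 1/d_i1 = 1/f₁ − 1/d_o1 = 1/(26.1) − 1/(122) = 0.03012, so d_i1 = 33.20 cm.
The intermediate image is 33.20 cm to the right of lens 1, which is 51.1 − (33.20) = 17.90 cm to the left of lens 2, so d_o2 = +17.90 cm.
Lens 2: 1/d_i2 = 1/f₂ − 1/d_o2 = 1/(36.0) − 1/(17.90) = -0.02809, so d_i2 = -35.6 cm.
The final image is virtual, 35.6 cm to the left of lens 2 (overall magnification ≈ -0.54).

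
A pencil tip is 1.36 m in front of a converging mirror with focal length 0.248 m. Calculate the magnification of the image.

m = -0.223

1/d_i = 1/f − 1/d_o = 1/(0.2480) − 1/(1.36) = 3.297, so d_i = 0.3033 m.
m = −d_i/d_o = −(0.3033)/(1.36) = -0.223.
The image is real, inverted and reduced, in front of the mirror.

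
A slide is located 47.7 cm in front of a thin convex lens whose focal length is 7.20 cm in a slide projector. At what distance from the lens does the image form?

8.48 cm

Thin-lens equation: 1/v = 1/f − 1/u = 1/(7.200) − 1/(47.7) = 0.1389 − 0.02096 = 0.1179, so v = 8.48 cm.
The image is real, inverted and reduced, on the far side of the lens.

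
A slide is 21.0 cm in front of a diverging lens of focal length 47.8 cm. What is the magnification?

m = +0.695

For a diverging lens, f = -47.8 cm.
1/d_i = 1/f − 1/d_o = 1/(-47.80) − 1/(21.0) = -0.06854, so d_i = -14.59 cm.
m = −d_i/d_o = −(-14.59)/(21.0) = +0.695.
The image is virtual, upright and reduced, on the same side as the object.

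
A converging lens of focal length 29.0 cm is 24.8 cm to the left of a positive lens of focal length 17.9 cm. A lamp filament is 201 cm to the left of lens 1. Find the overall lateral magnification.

Lens 1: 1/d_i1 = 1/(29.0) − 1/(201) = 0.02951, so d_i1 = 33.89 cm; m₁ = −d_i1/d_o1 = -0.1686.
d_o2 = 24.8 − (33.89) = -9.090 cm (virtual object).
Lens 2: 1/d_i2 = 1/(17.9) − 1/(-9.090) = 0.1659, so d_i2 = 6.029 cm; m₂ = −d_i2/d_o2 = +0.6632.
m = m₁·m₂ = (-0.1686)(+0.6632) = -0.112.

m = -0.112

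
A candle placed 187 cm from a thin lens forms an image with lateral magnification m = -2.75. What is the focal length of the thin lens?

m = −d_i/d_o ⇒ d_i = −m·d_o = −(-2.75)·(187) = 514.2 cm.
1/f = 1/d_o + 1/d_i = 1/(187) + 1/(514.2) = 0.007292, so f = 137 cm.
Since f is positive, the thin lens is converging.

f = 137 cm (converging)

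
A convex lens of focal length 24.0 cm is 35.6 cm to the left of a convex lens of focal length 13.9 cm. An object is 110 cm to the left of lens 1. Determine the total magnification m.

m = -0.431

Lens 1: 1/d_i1 = 1/(24.0) − 1/(110) = 0.03258, so d_i1 = 30.70 cm; m₁ = −d_i1/d_o1 = -0.2791.
d_o2 = 35.6 − (30.70) = 4.900 cm.
Lens 2: 1/d_i2 = 1/(13.9) − 1/(4.900) = -0.1321, so d_i2 = -7.568 cm; m₂ = −d_i2/d_o2 = +1.544.
m = m₁·m₂ = (-0.2791)(+1.544) = -0.431.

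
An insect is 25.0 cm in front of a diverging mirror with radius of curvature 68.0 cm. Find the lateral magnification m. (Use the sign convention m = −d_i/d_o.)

f = R/2 = 68.0/2 = 34.00 cm; for a diverging mirror, f = -34.00 cm.
1/d_i = 1/f − 1/d_o = 1/(-34.00) − 1/(25.0) = -0.06941, so d_i = -14.41 cm.
m = −d_i/d_o = −(-14.41)/(25.0) = +0.576.
The image is virtual, upright and reduced, behind the mirror.

m = +0.576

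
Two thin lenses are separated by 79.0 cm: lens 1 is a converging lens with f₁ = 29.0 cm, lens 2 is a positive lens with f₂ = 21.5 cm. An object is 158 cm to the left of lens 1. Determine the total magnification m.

m = +0.220

Lens 1: 1/d_i1 = 1/(29.0) − 1/(158) = 0.02815, so d_i1 = 35.52 cm; m₁ = −d_i1/d_o1 = -0.2248.
d_o2 = 79.0 − (35.52) = 43.48 cm.
Lens 2: 1/d_i2 = 1/(21.5) − 1/(43.48) = 0.02351, so d_i2 = 42.53 cm; m₂ = −d_i2/d_o2 = -0.9782.
m = m₁·m₂ = (-0.2248)(-0.9782) = +0.220.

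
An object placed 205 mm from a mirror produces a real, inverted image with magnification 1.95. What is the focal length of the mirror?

m = −d_i/d_o ⇒ d_i = −m·d_o = −(-1.95)·(205) = 399.8 mm.
1/f = 1/d_o + 1/d_i = 1/(205) + 1/(399.8) = 0.007379, so f = 136 mm.
Since f is positive, the mirror is concave.

f = 136 mm (concave)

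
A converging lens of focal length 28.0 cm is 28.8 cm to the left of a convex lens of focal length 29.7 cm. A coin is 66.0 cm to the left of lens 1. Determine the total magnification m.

Lens 1: 1/d_i1 = 1/(28.0) − 1/(66.0) = 0.02056, so d_i1 = 48.63 cm; m₁ = −d_i1/d_o1 = -0.7368.
d_o2 = 28.8 − (48.63) = -19.83 cm (virtual object).
Lens 2: 1/d_i2 = 1/(29.7) − 1/(-19.83) = 0.08410, so d_i2 = 11.89 cm; m₂ = −d_i2/d_o2 = +0.5996.
m = m₁·m₂ = (-0.7368)(+0.5996) = -0.442.

m = -0.442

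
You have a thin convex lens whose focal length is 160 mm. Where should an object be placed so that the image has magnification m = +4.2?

m = −d_i/d_o ⇒ d_i = −m·d_o.
1/f = 1/d_o + 1/d_i = 1/d_o − 1/(m·d_o) = (1 − 1/m)/d_o, so d_o = f(1 − 1/m) = (160.0)(1 − 1/(+4.2)) = 122 mm.

122 mm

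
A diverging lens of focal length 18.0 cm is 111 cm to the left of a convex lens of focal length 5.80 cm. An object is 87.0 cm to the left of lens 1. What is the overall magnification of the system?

m = -0.00828

f₁ = −18.0 cm (diverging).
Lens 1: 1/d_i1 = 1/(-18.0) − 1/(87.0) = -0.06705, so d_i1 = -14.91 cm; m₁ = −d_i1/d_o1 = +0.1714.
d_o2 = 111 − (-14.91) = 125.9 cm.
Lens 2: 1/d_i2 = 1/(5.80) − 1/(125.9) = 0.1645, so d_i2 = 6.080 cm; m₂ = −d_i2/d_o2 = -0.04829.
m = m₁·m₂ = (+0.1714)(-0.04829) = -0.00828.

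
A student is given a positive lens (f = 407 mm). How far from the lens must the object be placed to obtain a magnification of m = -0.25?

m = −d_i/d_o ⇒ d_i = −m·d_o.
1/f = 1/d_o + 1/d_i = 1/d_o − 1/(m·d_o) = (1 − 1/m)/d_o, so d_o = f(1 − 1/m) = (407.0)(1 − 1/(-0.25)) = 2040 mm.

2040 mm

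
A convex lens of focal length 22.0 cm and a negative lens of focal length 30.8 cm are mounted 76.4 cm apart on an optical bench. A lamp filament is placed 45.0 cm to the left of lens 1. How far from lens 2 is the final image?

Lens 1: 1/d_i1 = 1/f₁ − 1/d_o1 = 1/(22.0) − 1/(45.0) = 0.02323, so d_i1 = 43.04 cm.
The intermediate image is 43.04 cm to the right of lens 1, which is 76.4 − (43.04) = 33.36 cm to the left of lens 2, so d_o2 = +33.36 cm.
Lens 2 is diverging, so f₂ = −30.8 cm.
Lens 2: 1/d_i2 = 1/f₂ − 1/d_o2 = 1/(-30.8) − 1/(33.36) = -0.06244, so d_i2 = -16.0 cm.
The final image is virtual, 16.0 cm to the left of lens 2 (overall magnification ≈ -0.46).

16.0 cm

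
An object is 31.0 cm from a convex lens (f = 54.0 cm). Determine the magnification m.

m = +2.35

1/d_i = 1/f − 1/d_o = 1/(54.00) − 1/(31.0) = -0.01374, so d_i = -72.78 cm.
m = −d_i/d_o = −(-72.78)/(31.0) = +2.35.
The image is virtual, upright and enlarged, on the same side as the object.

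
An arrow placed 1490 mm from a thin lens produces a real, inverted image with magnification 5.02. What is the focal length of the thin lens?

m = −d_i/d_o ⇒ d_i = −m·d_o = −(-5.02)·(1490) = 7480 mm.
1/f = 1/d_o + 1/d_i = 1/(1490) + 1/(7480) = 0.0008048, so f = 1240 mm.
Since f is positive, the thin lens is converging.

f = 1240 mm (converging)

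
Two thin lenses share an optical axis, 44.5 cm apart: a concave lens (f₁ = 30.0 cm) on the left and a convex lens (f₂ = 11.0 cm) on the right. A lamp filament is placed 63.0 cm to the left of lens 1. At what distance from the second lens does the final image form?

13.2 cm

Lens 1 is diverging, so f₁ = −30.0 cm.
Lens 1: 1/d_i1 = 1/f₁ − 1/d_o1 = 1/(-30.0) − 1/(63.0) = -0.04921, so d_i1 = -20.32 cm.
The intermediate image is 20.32 cm to the left of lens 1 (virtual), which is 44.5 − (-20.32) = 64.82 cm to the left of lens 2, so d_o2 = +64.82 cm.
Lens 2: 1/d_i2 = 1/f₂ − 1/d_o2 = 1/(11.0) − 1/(64.82) = 0.07548, so d_i2 = 13.2 cm.
The final image is real, 13.2 cm to the right of lens 2 (overall magnification ≈ -0.066).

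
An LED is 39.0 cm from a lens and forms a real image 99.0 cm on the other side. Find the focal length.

f = 28.0 cm (converging)

Real image ⇒ d_i = +99.0 cm.
1/f = 1/d_o + 1/d_i = 1/(39.0) + 1/(99.0) = 0.03574, so f = 28.0 cm.
Since f is positive, the lens is converging.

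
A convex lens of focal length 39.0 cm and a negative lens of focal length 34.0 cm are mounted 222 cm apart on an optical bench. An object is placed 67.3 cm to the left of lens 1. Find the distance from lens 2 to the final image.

26.9 cm

Lens 1: 1/d_i1 = 1/f₁ − 1/d_o1 = 1/(39.0) − 1/(67.3) = 0.01078, so d_i1 = 92.75 cm.
The intermediate image is 92.75 cm to the right of lens 1, which is 222 − (92.75) = 129.2 cm to the left of lens 2, so d_o2 = +129.2 cm.
Lens 2 is diverging, so f₂ = −34.0 cm.
Lens 2: 1/d_i2 = 1/f₂ − 1/d_o2 = 1/(-34.0) − 1/(129.2) = -0.03715, so d_i2 = -26.9 cm.
The final image is virtual, 26.9 cm to the left of lens 2 (overall magnification ≈ -0.29).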